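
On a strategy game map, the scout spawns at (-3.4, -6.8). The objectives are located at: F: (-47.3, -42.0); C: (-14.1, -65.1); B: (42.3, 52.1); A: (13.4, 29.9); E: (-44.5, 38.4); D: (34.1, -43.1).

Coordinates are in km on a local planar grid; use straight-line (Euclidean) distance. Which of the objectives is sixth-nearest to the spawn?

Distance to each, sorted:
A: 40.4 km
D: 52.2 km
F: 56.3 km
C: 59.3 km
E: 61.1 km
B: 74.5 km
The sixth-nearest is B at 74.5 km.

B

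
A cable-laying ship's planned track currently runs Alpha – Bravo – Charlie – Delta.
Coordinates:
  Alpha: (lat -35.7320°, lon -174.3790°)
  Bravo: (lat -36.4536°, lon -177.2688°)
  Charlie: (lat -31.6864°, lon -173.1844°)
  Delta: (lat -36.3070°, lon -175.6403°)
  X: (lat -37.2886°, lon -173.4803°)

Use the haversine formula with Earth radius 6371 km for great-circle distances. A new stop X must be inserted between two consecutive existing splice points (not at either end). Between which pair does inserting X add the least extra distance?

Added distance for inserting X between each consecutive pair:
Alpha–Bravo: 268.6 km
Bravo–Charlie: 323.2 km
Charlie–Delta: 283.3 km
Smallest added distance is 268.6 km, inserting between Alpha and Bravo.

between Alpha and Bravo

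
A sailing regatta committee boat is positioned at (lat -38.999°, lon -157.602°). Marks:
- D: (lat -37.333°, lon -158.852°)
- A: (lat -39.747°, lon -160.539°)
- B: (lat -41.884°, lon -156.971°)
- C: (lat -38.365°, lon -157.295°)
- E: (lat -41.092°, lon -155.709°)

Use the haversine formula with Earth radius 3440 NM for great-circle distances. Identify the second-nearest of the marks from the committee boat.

D

Distances from the committee boat ((lat -38.999°, lon -157.602°)):
C: 40.7 NM
D: 116.1 NM
A: 143.5 NM
E: 152.8 NM
B: 175.6 NM
The second-nearest is D at 116.1 NM.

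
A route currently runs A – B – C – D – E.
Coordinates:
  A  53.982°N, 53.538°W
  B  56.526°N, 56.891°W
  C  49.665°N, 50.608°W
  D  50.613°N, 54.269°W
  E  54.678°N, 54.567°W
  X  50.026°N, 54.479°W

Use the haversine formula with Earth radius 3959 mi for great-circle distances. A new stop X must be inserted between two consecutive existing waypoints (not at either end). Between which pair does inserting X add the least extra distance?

between C and D

Added distance for inserting X between each consecutive pair:
A–B: 516.4 mi
B–C: 93.7 mi
C–D: 41.0 mi
D–E: 81.9 mi
Smallest added distance is 41.0 mi, inserting between C and D.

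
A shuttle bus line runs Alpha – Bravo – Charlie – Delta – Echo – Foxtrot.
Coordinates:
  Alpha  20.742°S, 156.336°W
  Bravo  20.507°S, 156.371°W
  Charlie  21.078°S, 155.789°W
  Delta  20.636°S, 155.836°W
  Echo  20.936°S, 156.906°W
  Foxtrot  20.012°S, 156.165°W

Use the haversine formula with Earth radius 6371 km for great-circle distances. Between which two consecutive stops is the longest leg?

Echo–Foxtrot

Leg distances:
Alpha→Bravo: 26.4 km
Bravo→Charlie: 87.7 km
Charlie→Delta: 49.4 km
Delta→Echo: 116.1 km
Echo→Foxtrot: 128.5 km
The longest leg is Echo–Foxtrot at 128.5 km.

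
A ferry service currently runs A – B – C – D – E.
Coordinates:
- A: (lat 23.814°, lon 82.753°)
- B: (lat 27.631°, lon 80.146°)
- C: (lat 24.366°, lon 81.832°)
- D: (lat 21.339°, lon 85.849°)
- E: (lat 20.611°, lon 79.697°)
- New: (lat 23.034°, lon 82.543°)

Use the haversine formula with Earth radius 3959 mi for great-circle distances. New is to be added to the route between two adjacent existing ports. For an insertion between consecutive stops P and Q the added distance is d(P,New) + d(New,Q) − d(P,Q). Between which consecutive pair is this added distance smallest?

between C and D

Added distance for inserting New between each consecutive pair:
A–B: 97.0 mi
B–C: 204.9 mi
C–D: 13.8 mi
D–E: 89.4 mi
Smallest added distance is 13.8 mi, inserting between C and D.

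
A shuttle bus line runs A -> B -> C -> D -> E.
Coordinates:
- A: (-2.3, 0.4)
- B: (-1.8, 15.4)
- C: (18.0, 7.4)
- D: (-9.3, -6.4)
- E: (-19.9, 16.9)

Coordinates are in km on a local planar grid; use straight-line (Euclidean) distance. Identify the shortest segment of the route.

A–B

Leg distances:
A→B: 15.0 km
B→C: 21.4 km
C→D: 30.6 km
D→E: 25.6 km
The shortest leg is A–B at 15.0 km.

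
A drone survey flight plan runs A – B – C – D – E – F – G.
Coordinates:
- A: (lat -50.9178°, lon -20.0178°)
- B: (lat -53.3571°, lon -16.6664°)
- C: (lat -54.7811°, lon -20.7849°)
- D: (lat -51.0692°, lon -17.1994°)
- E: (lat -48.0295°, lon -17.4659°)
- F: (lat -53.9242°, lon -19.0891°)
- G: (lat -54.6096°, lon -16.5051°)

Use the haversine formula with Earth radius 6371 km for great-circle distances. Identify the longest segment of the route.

Leg distances:
A→B: 354.7 km
B→C: 311.8 km
C→D: 477.5 km
D→E: 338.5 km
E→F: 665.2 km
F→G: 184.3 km
The longest leg is E–F at 665.2 km.

E–F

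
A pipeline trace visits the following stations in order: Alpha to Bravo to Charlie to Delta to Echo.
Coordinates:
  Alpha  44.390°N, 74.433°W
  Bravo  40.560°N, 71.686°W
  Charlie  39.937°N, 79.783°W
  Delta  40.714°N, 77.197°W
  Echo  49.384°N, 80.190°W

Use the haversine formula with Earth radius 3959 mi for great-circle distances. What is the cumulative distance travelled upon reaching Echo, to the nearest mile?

1491 mi

Leg distances:
Alpha→Bravo: 299.3 mi  (cumulative 299.3 mi)
Bravo→Charlie: 429.0 mi  (cumulative 728.4 mi)
Charlie→Delta: 146.4 mi  (cumulative 874.8 mi)
Delta→Echo: 616.5 mi  (cumulative 1491.3 mi)
Cumulative distance at Echo ≈ 1491 mi.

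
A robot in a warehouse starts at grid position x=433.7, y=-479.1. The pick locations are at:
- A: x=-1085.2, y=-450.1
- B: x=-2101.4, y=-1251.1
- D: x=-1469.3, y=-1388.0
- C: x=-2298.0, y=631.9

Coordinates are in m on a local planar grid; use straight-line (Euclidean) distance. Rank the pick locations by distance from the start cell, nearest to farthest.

Computing each straight-line distance from x=433.7, y=-479.1:
A x=-1085.2, y=-450.1: 1519.2 m
D x=-1469.3, y=-1388.0: 2108.9 m
B x=-2101.4, y=-1251.1: 2650.0 m
C x=-2298.0, y=631.9: 2949.0 m

A, D, B, C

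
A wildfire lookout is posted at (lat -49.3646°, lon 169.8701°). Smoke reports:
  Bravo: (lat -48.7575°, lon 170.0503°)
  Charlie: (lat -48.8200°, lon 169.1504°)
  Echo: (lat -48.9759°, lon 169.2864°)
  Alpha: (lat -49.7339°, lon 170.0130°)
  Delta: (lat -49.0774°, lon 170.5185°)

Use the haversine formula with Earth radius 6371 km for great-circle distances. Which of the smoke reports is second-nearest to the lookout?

Delta

Distance to each, sorted:
Alpha: 42.3 km
Delta: 56.9 km
Echo: 60.6 km
Bravo: 68.8 km
Charlie: 80.1 km
The second-nearest is Delta at 56.9 km.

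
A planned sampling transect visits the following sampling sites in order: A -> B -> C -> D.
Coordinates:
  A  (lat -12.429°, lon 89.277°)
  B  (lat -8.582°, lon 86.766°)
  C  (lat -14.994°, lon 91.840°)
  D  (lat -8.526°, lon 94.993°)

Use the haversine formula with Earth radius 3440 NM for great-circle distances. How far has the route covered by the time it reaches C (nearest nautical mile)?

761 NM

Leg distances:
A→B: 274.4 NM  (cumulative 274.4 NM)
B→C: 486.9 NM  (cumulative 761.3 NM)
Cumulative distance at C ≈ 761 NM.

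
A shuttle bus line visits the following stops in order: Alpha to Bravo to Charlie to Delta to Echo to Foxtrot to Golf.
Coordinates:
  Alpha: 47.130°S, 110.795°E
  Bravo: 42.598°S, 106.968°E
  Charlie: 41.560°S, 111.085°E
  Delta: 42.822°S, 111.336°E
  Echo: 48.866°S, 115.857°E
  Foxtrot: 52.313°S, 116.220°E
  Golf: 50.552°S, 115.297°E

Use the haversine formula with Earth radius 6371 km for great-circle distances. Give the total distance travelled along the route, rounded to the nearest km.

Leg distances:
Alpha→Bravo: 587.1 km  (cumulative 587.1 km)
Bravo→Charlie: 358.8 km  (cumulative 945.9 km)
Charlie→Delta: 141.8 km  (cumulative 1087.8 km)
Delta→Echo: 757.5 km  (cumulative 1845.3 km)
Echo→Foxtrot: 384.1 km  (cumulative 2229.4 km)
Foxtrot→Golf: 206.0 km  (cumulative 2435.4 km)
Total route length ≈ 2435 km.

2435 km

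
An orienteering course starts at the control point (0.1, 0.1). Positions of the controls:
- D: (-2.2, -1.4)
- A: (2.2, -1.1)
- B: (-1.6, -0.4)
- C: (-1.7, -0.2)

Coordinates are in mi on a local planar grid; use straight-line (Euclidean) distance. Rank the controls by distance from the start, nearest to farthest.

B, C, A, D

Distances from the start:
B (-1.6, -0.4): 1.8 mi
C (-1.7, -0.2): 1.8 mi
A (2.2, -1.1): 2.4 mi
D (-2.2, -1.4): 2.7 mi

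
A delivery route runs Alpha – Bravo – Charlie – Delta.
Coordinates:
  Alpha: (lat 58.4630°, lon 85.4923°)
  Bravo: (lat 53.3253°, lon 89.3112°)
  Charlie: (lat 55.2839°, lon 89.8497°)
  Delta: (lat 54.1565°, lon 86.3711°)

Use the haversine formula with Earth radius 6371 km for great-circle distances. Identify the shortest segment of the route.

Bravo–Charlie

Leg distances:
Alpha→Bravo: 618.7 km
Bravo→Charlie: 220.6 km
Charlie→Delta: 256.1 km
The shortest leg is Bravo–Charlie at 220.6 km.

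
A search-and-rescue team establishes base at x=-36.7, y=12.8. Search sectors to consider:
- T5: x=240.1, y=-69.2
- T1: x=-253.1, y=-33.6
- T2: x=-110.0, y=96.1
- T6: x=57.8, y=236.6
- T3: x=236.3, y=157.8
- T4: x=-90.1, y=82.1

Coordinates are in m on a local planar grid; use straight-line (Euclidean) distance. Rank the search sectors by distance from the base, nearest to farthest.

Computing each straight-line distance from x=-36.7, y=12.8:
T4 x=-90.1, y=82.1: 87.5 m
T2 x=-110.0, y=96.1: 111.0 m
T1 x=-253.1, y=-33.6: 221.3 m
T6 x=57.8, y=236.6: 242.9 m
T5 x=240.1, y=-69.2: 288.7 m
T3 x=236.3, y=157.8: 309.1 m

T4, T2, T1, T6, T5, T3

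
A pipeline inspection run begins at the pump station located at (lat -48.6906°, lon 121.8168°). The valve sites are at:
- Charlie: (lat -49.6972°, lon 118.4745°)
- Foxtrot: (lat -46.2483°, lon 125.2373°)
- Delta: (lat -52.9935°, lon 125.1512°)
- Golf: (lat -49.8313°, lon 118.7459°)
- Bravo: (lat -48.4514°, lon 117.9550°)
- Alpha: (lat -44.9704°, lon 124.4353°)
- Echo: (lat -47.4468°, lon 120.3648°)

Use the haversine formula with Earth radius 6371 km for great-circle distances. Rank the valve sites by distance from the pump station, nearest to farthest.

Echo, Golf, Charlie, Bravo, Foxtrot, Alpha, Delta

Computing each great-circle distance from (lat -48.6906°, lon 121.8168°):
Echo (lat -47.4468°, lon 120.3648°): 175.4 km
Golf (lat -49.8313°, lon 118.7459°): 256.4 km
Charlie (lat -49.6972°, lon 118.4745°): 267.4 km
Bravo (lat -48.4514°, lon 117.9550°): 285.3 km
Foxtrot (lat -46.2483°, lon 125.2373°): 373.9 km
Alpha (lat -44.9704°, lon 124.4353°): 459.1 km
Delta (lat -52.9935°, lon 125.1512°): 532.5 km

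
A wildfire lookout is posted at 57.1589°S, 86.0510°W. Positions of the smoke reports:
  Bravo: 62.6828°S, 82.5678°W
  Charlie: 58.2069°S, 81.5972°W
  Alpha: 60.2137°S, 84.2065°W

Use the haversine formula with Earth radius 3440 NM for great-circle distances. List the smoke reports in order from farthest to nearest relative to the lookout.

Bravo, Alpha, Charlie

Distance from the lookout at 57.1589°S, 86.0510°W to each:
Bravo 62.6828°S, 82.5678°W: 347.7 NM
Alpha 60.2137°S, 84.2065°W: 192.2 NM
Charlie 58.2069°S, 81.5972°W: 156.2 NM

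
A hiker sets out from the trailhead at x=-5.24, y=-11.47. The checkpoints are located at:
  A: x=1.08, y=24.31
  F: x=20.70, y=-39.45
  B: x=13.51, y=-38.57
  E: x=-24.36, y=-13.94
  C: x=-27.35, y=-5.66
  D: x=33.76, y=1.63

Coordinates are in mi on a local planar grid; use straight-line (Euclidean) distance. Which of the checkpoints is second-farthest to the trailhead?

Distances from the trailhead (x=-5.24, y=-11.47):
D: 41.1 mi
F: 38.2 mi
A: 36.3 mi
B: 33.0 mi
C: 22.9 mi
E: 19.3 mi
The second-farthest is F at 38.2 mi.

F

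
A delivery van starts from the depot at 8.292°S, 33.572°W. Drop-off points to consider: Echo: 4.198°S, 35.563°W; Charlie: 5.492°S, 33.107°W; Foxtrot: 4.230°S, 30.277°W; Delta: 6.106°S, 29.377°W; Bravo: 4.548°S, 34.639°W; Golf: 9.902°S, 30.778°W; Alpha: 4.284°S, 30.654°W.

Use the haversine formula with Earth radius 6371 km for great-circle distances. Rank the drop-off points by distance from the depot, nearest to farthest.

Charlie, Golf, Bravo, Echo, Delta, Alpha, Foxtrot

Computing each great-circle distance from 8.292°S, 33.572°W:
Charlie 5.492°S, 33.107°W: 315.5 km
Golf 9.902°S, 30.778°W: 355.2 km
Bravo 4.548°S, 34.639°W: 432.7 km
Echo 4.198°S, 35.563°W: 505.6 km
Delta 6.106°S, 29.377°W: 522.7 km
Alpha 4.284°S, 30.654°W: 550.1 km
Foxtrot 4.230°S, 30.277°W: 580.2 km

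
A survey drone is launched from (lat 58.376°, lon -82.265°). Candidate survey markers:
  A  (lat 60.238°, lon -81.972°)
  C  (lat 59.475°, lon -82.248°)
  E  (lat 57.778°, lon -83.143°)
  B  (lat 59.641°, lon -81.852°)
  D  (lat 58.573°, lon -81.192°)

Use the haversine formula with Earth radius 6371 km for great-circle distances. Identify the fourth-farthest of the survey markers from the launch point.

E

Distance to each, sorted:
A: 207.7 km
B: 142.6 km
C: 122.2 km
E: 84.2 km
D: 66.1 km
The fourth-farthest is E at 84.2 km.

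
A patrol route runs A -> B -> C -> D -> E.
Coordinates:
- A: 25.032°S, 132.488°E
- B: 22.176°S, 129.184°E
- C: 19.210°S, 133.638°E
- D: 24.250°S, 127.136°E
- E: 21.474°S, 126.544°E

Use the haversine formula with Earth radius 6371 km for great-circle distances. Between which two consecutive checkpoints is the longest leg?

Leg distances:
A→B: 462.8 km
B→C: 568.6 km
C→D: 874.4 km
D→E: 314.6 km
The longest leg is C–D at 874.4 km.

C–D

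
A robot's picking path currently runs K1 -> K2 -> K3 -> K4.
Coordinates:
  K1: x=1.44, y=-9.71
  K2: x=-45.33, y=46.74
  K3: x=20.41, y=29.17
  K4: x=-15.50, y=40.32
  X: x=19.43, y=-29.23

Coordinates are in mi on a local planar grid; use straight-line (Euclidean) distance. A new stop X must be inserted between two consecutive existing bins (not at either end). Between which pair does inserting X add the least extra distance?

between K1 and K2

Added distance for inserting X between each consecutive pair:
K1–K2: 53.1 mi
K2–K3: 90.2 mi
K3–K4: 98.6 mi
Smallest added distance is 53.1 mi, inserting between K1 and K2.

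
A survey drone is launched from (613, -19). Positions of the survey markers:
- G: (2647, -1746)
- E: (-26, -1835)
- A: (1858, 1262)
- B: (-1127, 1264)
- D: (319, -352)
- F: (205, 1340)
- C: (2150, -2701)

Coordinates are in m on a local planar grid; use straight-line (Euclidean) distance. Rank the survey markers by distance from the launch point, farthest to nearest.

C, G, B, E, A, F, D

Computing each straight-line distance from (613, -19):
C (2150, -2701): 3091.2 m
G (2647, -1746): 2668.3 m
B (-1127, 1264): 2161.9 m
E (-26, -1835): 1925.1 m
A (1858, 1262): 1786.3 m
F (205, 1340): 1418.9 m
D (319, -352): 444.2 m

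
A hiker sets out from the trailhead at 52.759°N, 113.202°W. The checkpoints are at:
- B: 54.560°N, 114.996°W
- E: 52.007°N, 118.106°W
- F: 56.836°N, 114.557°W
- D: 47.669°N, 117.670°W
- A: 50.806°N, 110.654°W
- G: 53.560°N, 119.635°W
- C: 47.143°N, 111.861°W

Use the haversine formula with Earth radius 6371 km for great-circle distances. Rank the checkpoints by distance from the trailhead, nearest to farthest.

Computing each great-circle distance from 52.759°N, 113.202°W:
B 54.560°N, 114.996°W: 232.5 km
A 50.806°N, 110.654°W: 279.0 km
E 52.007°N, 118.106°W: 343.1 km
G 53.560°N, 119.635°W: 437.9 km
F 56.836°N, 114.557°W: 461.6 km
C 47.143°N, 111.861°W: 631.8 km
D 47.669°N, 117.670°W: 648.9 km

B, A, E, G, F, C, D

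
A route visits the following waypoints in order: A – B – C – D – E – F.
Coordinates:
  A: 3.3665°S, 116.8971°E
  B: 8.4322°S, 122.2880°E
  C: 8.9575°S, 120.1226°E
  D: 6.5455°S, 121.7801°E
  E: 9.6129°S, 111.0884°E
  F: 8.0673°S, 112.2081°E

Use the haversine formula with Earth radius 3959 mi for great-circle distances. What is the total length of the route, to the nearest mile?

1756 mi

Leg distances:
A→B: 509.6 mi  (cumulative 509.6 mi)
B→C: 152.3 mi  (cumulative 661.9 mi)
C→D: 201.6 mi  (cumulative 863.5 mi)
D→E: 761.4 mi  (cumulative 1625.0 mi)
E→F: 131.3 mi  (cumulative 1756.3 mi)
Total route length ≈ 1756 mi.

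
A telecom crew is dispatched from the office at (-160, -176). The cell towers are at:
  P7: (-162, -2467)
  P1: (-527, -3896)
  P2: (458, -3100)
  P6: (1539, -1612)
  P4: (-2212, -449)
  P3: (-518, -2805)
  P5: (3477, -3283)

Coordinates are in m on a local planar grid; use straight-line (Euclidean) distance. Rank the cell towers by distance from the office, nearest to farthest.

Computing each straight-line distance from (-160, -176):
P4 (-2212, -449): 2070.1 m
P6 (1539, -1612): 2224.6 m
P7 (-162, -2467): 2291.0 m
P3 (-518, -2805): 2653.3 m
P2 (458, -3100): 2988.6 m
P1 (-527, -3896): 3738.1 m
P5 (3477, -3283): 4783.4 m

P4, P6, P7, P3, P2, P1, P5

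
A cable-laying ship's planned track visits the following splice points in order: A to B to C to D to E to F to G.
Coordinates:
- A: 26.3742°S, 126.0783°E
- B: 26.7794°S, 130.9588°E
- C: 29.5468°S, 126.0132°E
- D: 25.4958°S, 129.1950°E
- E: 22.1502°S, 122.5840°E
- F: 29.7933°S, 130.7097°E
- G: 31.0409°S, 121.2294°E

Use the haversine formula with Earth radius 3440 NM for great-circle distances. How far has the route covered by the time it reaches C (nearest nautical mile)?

573 NM

Leg distances:
A→B: 263.2 NM  (cumulative 263.2 NM)
B→C: 310.0 NM  (cumulative 573.2 NM)
Cumulative distance at C ≈ 573 NM.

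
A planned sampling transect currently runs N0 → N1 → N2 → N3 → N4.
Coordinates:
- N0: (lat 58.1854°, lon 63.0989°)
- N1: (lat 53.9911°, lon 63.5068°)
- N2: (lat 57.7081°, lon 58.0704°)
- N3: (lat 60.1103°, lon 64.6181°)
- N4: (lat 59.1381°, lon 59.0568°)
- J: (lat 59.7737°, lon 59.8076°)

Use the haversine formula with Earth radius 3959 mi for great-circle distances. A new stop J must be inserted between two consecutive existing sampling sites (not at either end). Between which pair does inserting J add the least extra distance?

Added distance for inserting J between each consecutive pair:
N0–N1: 293.4 mi
N1–N2: 246.7 mi
N2–N3: 37.4 mi
N3–N4: 13.8 mi
Smallest added distance is 13.8 mi, inserting between N3 and N4.

between N3 and N4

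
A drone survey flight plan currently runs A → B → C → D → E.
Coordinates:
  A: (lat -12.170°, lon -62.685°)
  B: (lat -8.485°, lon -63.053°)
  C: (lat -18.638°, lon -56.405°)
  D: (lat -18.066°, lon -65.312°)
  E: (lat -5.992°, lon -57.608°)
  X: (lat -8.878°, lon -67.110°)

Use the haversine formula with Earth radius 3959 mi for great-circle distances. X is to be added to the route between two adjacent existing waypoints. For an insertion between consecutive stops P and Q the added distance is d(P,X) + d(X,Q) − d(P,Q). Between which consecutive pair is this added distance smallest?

between D and E

Added distance for inserting X between each consecutive pair:
A–B: 399.5 mi
B–C: 431.8 mi
C–D: 1045.4 mi
D–E: 344.2 mi
Smallest added distance is 344.2 mi, inserting between D and E.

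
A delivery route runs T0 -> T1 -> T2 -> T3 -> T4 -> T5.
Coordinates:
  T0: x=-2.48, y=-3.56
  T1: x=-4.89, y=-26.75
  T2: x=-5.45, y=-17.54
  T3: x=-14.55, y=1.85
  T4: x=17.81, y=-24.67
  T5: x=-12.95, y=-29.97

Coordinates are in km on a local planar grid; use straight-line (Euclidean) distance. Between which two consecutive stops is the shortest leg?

Leg distances:
T0→T1: 23.3 km
T1→T2: 9.2 km
T2→T3: 21.4 km
T3→T4: 41.8 km
T4→T5: 31.2 km
The shortest leg is T1–T2 at 9.2 km.

T1–T2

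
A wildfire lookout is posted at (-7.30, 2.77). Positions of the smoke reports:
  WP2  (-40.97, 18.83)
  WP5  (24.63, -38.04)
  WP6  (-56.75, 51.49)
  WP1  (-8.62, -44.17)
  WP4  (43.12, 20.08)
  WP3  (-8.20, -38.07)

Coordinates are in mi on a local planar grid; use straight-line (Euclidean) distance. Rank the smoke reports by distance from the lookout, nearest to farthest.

Distance from the lookout at (-7.30, 2.77) to each:
WP2 (-40.97, 18.83): 37.3 mi
WP3 (-8.20, -38.07): 40.8 mi
WP1 (-8.62, -44.17): 47.0 mi
WP5 (24.63, -38.04): 51.8 mi
WP4 (43.12, 20.08): 53.3 mi
WP6 (-56.75, 51.49): 69.4 mi

WP2, WP3, WP1, WP5, WP4, WP6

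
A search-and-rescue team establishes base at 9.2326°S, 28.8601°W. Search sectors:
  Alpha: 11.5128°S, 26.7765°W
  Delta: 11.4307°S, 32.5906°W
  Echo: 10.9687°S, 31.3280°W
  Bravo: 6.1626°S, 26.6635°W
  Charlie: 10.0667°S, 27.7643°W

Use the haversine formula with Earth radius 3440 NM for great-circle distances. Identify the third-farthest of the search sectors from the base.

Alpha

Distances from the base (9.2326°S, 28.8601°W):
Delta: 256.8 NM
Bravo: 225.9 NM
Alpha: 184.1 NM
Echo: 179.3 NM
Charlie: 81.9 NM
The third-farthest is Alpha at 184.1 NM.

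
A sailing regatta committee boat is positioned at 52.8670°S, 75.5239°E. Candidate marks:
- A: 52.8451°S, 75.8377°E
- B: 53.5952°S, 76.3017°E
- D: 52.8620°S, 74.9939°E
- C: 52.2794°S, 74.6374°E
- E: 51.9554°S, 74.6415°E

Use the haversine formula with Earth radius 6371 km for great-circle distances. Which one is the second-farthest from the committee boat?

B

Distances from the committee boat (52.8670°S, 75.5239°E):
E: 117.7 km
B: 96.1 km
C: 88.6 km
D: 35.6 km
A: 21.2 km
The second-farthest is B at 96.1 km.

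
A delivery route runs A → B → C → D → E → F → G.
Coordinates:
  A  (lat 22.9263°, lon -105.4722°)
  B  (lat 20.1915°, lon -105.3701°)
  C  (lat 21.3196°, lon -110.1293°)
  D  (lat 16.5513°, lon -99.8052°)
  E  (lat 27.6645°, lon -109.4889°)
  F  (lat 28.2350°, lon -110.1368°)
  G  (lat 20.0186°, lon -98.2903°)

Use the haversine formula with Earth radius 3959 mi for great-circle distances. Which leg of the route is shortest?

E–F

Leg distances:
A→B: 189.1 mi
B→C: 317.2 mi
C→D: 750.6 mi
D→E: 985.9 mi
E→F: 55.8 mi
F→G: 937.3 mi
The shortest leg is E–F at 55.8 mi.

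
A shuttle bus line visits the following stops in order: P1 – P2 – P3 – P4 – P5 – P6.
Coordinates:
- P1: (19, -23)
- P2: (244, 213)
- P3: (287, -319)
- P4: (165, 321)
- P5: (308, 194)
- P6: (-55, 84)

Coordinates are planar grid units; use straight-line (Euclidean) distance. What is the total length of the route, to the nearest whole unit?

2082

Leg distances:
P1→P2: 326.1  (cumulative 326.1)
P2→P3: 533.7  (cumulative 859.8)
P3→P4: 651.5  (cumulative 1511.3)
P4→P5: 191.3  (cumulative 1702.6)
P5→P6: 379.3  (cumulative 2081.9)
Total route length ≈ 2082.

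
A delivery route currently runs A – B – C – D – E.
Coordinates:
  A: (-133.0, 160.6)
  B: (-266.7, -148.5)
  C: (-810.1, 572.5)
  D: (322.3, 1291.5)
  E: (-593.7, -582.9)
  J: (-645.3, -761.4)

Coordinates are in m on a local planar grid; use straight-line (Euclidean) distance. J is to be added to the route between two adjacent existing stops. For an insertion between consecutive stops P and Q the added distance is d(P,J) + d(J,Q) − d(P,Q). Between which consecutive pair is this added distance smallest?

Added distance for inserting J between each consecutive pair:
A–B: 1438.4 m
B–C: 1161.6 m
C–D: 2272.2 m
D–E: 369.1 m
Smallest added distance is 369.1 m, inserting between D and E.

between D and E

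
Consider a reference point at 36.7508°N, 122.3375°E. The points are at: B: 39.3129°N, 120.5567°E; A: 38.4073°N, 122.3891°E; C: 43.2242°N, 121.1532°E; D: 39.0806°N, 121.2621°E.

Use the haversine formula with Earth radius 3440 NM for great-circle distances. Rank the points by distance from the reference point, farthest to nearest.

Distances from the reference point:
C 43.2242°N, 121.1532°E: 392.4 NM
B 39.3129°N, 120.5567°E: 175.4 NM
D 39.0806°N, 121.2621°E: 148.9 NM
A 38.4073°N, 122.3891°E: 99.5 NM

C, B, D, A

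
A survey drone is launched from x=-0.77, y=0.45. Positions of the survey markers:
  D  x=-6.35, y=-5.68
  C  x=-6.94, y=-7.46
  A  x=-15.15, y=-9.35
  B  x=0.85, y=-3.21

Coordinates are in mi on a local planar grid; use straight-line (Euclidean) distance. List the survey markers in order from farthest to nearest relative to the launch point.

Computing each straight-line distance from x=-0.77, y=0.45:
A x=-15.15, y=-9.35: 17.4 mi
C x=-6.94, y=-7.46: 10.0 mi
D x=-6.35, y=-5.68: 8.3 mi
B x=0.85, y=-3.21: 4.0 mi

A, C, D, B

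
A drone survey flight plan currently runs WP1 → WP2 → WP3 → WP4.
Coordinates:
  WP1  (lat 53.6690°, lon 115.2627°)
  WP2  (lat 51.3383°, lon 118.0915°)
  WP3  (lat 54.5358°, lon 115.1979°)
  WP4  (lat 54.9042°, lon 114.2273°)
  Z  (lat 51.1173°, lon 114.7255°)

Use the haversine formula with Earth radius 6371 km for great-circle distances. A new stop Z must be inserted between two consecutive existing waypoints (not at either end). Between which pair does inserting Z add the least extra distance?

Added distance for inserting Z between each consecutive pair:
WP1–WP2: 199.6 km
WP2–WP3: 212.2 km
WP3–WP4: 729.2 km
Smallest added distance is 199.6 km, inserting between WP1 and WP2.

between WP1 and WP2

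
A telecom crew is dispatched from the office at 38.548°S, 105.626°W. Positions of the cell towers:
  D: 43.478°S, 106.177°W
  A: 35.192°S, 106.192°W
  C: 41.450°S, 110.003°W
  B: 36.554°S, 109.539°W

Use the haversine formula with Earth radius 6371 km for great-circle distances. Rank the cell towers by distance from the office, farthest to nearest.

D, C, B, A

Computing each great-circle distance from 38.548°S, 105.626°W:
D 43.478°S, 106.177°W: 550.1 km
C 41.450°S, 110.003°W: 493.0 km
B 36.554°S, 109.539°W: 410.0 km
A 35.192°S, 106.192°W: 376.5 km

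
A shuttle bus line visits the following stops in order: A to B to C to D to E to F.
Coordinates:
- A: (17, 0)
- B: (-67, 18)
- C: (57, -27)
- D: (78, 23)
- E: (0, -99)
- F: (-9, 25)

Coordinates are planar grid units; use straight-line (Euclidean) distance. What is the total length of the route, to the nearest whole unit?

541

Leg distances:
A→B: 85.9  (cumulative 85.9)
B→C: 131.9  (cumulative 217.8)
C→D: 54.2  (cumulative 272.1)
D→E: 144.8  (cumulative 416.9)
E→F: 124.3  (cumulative 541.2)
Total route length ≈ 541.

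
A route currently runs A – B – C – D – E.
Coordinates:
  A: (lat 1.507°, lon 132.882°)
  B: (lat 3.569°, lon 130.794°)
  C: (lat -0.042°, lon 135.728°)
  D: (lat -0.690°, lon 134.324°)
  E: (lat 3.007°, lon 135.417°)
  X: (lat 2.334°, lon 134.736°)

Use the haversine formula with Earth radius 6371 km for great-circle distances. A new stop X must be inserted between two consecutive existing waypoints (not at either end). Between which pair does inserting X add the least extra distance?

between D and E

Added distance for inserting X between each consecutive pair:
A–B: 358.3 km
B–C: 65.5 km
C–D: 453.7 km
D–E: 17.1 km
Smallest added distance is 17.1 km, inserting between D and E.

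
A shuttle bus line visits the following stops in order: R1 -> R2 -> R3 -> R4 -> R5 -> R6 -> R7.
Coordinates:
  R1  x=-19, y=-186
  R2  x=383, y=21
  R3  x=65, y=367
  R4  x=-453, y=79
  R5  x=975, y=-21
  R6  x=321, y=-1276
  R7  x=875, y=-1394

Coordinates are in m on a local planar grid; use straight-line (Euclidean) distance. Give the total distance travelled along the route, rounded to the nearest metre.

Leg distances:
R1→R2: 452.2 m  (cumulative 452.2 m)
R2→R3: 469.9 m  (cumulative 922.1 m)
R3→R4: 592.7 m  (cumulative 1514.8 m)
R4→R5: 1431.5 m  (cumulative 2946.3 m)
R5→R6: 1415.2 m  (cumulative 4361.5 m)
R6→R7: 566.4 m  (cumulative 4927.9 m)
Total route length ≈ 4928 m.

4928 m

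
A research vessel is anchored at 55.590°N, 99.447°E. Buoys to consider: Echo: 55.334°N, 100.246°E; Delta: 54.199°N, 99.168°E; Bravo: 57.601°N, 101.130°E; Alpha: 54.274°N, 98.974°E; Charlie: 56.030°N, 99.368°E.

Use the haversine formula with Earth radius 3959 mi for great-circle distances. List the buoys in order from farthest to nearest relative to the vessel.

Distance from the vessel at 55.590°N, 99.447°E to each:
Bravo 57.601°N, 101.130°E: 153.0 mi
Delta 54.199°N, 99.168°E: 96.8 mi
Alpha 54.274°N, 98.974°E: 92.9 mi
Echo 55.334°N, 100.246°E: 36.0 mi
Charlie 56.030°N, 99.368°E: 30.6 mi

Bravo, Delta, Alpha, Echo, Charlie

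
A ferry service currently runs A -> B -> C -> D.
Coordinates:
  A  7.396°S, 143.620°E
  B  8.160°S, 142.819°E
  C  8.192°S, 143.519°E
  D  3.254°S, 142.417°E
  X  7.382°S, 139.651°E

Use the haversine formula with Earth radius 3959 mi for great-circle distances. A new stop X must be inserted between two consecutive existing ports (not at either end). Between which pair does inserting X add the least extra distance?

Added distance for inserting X between each consecutive pair:
A–B: 419.3 mi
B–C: 446.2 mi
C–D: 264.0 mi
Smallest added distance is 264.0 mi, inserting between C and D.

between C and D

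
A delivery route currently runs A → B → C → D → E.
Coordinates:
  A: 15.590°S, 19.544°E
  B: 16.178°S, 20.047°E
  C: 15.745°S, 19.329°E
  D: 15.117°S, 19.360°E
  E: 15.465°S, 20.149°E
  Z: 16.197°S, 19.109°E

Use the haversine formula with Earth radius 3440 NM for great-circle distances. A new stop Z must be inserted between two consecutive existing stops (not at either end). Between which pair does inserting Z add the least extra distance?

between B and C

Added distance for inserting Z between each consecutive pair:
A–B: 52.6 NM
B–C: 35.1 NM
C–D: 58.7 NM
D–E: 90.6 NM
Smallest added distance is 35.1 NM, inserting between B and C.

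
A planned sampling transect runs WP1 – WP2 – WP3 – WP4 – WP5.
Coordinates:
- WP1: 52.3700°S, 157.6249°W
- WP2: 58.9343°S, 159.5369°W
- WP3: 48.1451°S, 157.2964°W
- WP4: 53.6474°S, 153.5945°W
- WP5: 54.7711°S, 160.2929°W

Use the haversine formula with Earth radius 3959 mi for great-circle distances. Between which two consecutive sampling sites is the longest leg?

WP2–WP3

Leg distances:
WP1→WP2: 459.6 mi
WP2→WP3: 751.1 mi
WP3→WP4: 412.9 mi
WP4→WP5: 281.5 mi
The longest leg is WP2–WP3 at 751.1 mi.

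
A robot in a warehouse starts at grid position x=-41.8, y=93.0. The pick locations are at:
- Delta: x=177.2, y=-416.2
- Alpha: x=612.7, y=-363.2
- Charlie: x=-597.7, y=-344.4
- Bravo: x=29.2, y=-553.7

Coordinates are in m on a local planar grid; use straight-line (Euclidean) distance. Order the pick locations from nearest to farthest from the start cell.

Delta, Bravo, Charlie, Alpha

Distance from the start cell at x=-41.8, y=93.0 to each:
Delta x=177.2, y=-416.2: 554.3 m
Bravo x=29.2, y=-553.7: 650.6 m
Charlie x=-597.7, y=-344.4: 707.3 m
Alpha x=612.7, y=-363.2: 797.8 m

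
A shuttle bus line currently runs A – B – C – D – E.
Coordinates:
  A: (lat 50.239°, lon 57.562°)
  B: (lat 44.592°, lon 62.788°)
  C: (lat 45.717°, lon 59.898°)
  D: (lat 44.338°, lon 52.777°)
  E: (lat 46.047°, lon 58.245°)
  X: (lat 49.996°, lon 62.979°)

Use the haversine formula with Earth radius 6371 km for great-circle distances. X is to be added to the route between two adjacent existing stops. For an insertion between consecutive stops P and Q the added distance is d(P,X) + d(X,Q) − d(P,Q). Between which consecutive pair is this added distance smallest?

between A and B

Added distance for inserting X between each consecutive pair:
A–B: 247.7 km
B–C: 870.5 km
C–D: 942.1 km
D–E: 1087.8 km
Smallest added distance is 247.7 km, inserting between A and B.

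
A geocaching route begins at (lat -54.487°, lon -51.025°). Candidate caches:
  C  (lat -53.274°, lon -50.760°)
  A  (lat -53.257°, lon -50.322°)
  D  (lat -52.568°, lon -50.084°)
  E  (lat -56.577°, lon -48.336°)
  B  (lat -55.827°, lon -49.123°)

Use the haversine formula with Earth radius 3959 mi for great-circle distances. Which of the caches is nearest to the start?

Distance to each, sorted:
C: 84.5 mi
A: 89.7 mi
B: 119.2 mi
D: 138.1 mi
E: 178.6 mi
The nearest is C at 84.5 mi.

C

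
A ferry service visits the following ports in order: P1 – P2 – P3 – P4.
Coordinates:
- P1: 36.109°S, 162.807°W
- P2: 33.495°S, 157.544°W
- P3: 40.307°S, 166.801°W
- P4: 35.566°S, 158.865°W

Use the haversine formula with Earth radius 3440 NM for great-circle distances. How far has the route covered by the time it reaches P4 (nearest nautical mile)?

Leg distances:
P1→P2: 303.2 NM  (cumulative 303.2 NM)
P2→P3: 603.3 NM  (cumulative 906.5 NM)
P3→P4: 471.1 NM  (cumulative 1377.6 NM)
Cumulative distance at P4 ≈ 1378 NM.

1378 NM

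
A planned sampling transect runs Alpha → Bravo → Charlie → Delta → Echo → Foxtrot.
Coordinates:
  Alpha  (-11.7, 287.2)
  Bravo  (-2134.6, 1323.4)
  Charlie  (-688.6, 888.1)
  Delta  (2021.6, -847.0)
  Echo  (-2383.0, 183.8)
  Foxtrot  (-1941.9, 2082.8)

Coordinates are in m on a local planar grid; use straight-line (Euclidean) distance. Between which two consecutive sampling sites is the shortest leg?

Bravo–Charlie

Leg distances:
Alpha→Bravo: 2362.3 m
Bravo→Charlie: 1510.1 m
Charlie→Delta: 3218.0 m
Delta→Echo: 4523.6 m
Echo→Foxtrot: 1949.6 m
The shortest leg is Bravo–Charlie at 1510.1 m.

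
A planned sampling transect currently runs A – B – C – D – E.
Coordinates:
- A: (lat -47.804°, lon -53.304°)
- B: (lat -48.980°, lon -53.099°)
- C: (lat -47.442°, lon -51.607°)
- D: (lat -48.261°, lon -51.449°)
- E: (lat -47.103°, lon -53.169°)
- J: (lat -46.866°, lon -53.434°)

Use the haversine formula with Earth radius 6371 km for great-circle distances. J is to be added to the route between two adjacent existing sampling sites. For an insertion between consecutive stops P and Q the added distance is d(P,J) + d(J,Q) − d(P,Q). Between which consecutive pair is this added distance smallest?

between D and E

Added distance for inserting J between each consecutive pair:
A–B: 209.5 km
B–C: 185.0 km
C–D: 275.5 km
D–E: 66.1 km
Smallest added distance is 66.1 km, inserting between D and E.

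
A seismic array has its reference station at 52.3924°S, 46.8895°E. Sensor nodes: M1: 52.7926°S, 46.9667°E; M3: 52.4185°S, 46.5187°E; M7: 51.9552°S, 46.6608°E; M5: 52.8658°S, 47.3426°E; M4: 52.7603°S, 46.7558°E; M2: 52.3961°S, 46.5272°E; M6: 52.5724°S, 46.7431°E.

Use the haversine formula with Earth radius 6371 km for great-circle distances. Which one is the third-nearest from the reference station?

Distance to each, sorted:
M6: 22.3 km
M2: 24.6 km
M3: 25.3 km
M4: 41.9 km
M1: 44.8 km
M7: 51.1 km
M5: 60.9 km
The third-nearest is M3 at 25.3 km.

M3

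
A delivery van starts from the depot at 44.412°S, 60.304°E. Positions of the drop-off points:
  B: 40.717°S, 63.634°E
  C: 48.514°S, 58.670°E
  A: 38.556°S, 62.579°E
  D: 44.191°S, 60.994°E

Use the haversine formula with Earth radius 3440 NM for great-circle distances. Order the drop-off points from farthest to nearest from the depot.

A, B, C, D

Distance from the depot at 44.412°S, 60.304°E to each:
A 38.556°S, 62.579°E: 366.1 NM
B 40.717°S, 63.634°E: 266.2 NM
C 48.514°S, 58.670°E: 255.4 NM
D 44.191°S, 60.994°E: 32.5 NM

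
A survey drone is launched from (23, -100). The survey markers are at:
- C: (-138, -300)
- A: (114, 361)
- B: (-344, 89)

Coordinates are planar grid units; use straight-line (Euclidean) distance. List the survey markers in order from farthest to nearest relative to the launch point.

Distance from the launch point at (23, -100) to each:
A (114, 361): 469.9
B (-344, 89): 412.8
C (-138, -300): 256.8

A, B, C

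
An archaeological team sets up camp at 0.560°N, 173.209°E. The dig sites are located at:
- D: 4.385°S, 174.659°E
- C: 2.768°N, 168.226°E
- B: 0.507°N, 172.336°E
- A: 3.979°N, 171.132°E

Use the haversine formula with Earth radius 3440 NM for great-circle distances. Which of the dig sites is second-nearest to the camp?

Distances from the camp (0.560°N, 173.209°E):
B: 52.5 NM
A: 240.1 NM
D: 309.4 NM
C: 327.1 NM
The second-nearest is A at 240.1 NM.

A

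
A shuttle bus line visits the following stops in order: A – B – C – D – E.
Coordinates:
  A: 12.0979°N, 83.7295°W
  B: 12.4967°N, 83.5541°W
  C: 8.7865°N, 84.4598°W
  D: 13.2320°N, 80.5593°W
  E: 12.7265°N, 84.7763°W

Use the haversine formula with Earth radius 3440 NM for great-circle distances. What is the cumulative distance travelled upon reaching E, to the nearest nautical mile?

Leg distances:
A→B: 26.1 NM  (cumulative 26.1 NM)
B→C: 229.1 NM  (cumulative 255.1 NM)
C→D: 352.2 NM  (cumulative 607.3 NM)
D→E: 248.6 NM  (cumulative 855.9 NM)
Cumulative distance at E ≈ 856 NM.

856 NM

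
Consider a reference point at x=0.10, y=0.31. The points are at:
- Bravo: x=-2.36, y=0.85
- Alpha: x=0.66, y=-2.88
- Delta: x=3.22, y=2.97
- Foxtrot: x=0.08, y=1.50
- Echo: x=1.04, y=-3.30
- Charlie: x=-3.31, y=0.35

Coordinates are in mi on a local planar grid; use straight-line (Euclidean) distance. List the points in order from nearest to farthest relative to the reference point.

Distances from the reference point:
Foxtrot x=0.08, y=1.50: 1.2 mi
Bravo x=-2.36, y=0.85: 2.5 mi
Alpha x=0.66, y=-2.88: 3.2 mi
Charlie x=-3.31, y=0.35: 3.4 mi
Echo x=1.04, y=-3.30: 3.7 mi
Delta x=3.22, y=2.97: 4.1 mi

Foxtrot, Bravo, Alpha, Charlie, Echo, Delta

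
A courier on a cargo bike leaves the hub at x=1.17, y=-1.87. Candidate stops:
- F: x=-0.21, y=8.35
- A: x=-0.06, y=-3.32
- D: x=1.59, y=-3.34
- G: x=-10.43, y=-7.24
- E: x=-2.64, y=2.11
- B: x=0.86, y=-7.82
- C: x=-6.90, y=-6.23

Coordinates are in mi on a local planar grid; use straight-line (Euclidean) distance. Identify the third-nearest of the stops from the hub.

Distances from the hub (x=1.17, y=-1.87):
D: 1.5 mi
A: 1.9 mi
E: 5.5 mi
B: 6.0 mi
C: 9.2 mi
F: 10.3 mi
G: 12.8 mi
The third-nearest is E at 5.5 mi.

E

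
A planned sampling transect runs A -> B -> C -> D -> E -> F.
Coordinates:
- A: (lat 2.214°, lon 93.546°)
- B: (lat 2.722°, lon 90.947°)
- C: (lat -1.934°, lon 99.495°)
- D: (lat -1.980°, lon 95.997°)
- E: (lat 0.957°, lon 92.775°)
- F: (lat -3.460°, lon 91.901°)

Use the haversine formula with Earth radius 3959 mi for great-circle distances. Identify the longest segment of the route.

B–C

Leg distances:
A→B: 182.8 mi
B→C: 672.4 mi
C→D: 241.6 mi
D→E: 301.2 mi
E→F: 311.1 mi
The longest leg is B–C at 672.4 mi.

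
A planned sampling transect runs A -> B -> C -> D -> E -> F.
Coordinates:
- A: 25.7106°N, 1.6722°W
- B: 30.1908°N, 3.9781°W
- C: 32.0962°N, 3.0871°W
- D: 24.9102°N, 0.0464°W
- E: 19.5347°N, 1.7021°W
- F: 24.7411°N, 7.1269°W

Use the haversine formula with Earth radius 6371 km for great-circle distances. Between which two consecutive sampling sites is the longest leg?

Leg distances:
A→B: 547.2 km
B→C: 228.2 km
C→D: 852.4 km
D→E: 621.5 km
E→F: 804.4 km
The longest leg is C–D at 852.4 km.

C–D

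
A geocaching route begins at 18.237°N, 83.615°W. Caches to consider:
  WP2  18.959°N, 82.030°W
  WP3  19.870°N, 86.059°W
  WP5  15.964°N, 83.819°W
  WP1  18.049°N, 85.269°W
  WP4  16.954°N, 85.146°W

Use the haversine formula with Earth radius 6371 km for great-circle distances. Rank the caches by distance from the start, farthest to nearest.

WP3, WP5, WP4, WP2, WP1

Computing each great-circle distance from 18.237°N, 83.615°W:
WP3 19.870°N, 86.059°W: 314.6 km
WP5 15.964°N, 83.819°W: 253.7 km
WP4 16.954°N, 85.146°W: 216.1 km
WP2 18.959°N, 82.030°W: 185.3 km
WP1 18.049°N, 85.269°W: 176.0 km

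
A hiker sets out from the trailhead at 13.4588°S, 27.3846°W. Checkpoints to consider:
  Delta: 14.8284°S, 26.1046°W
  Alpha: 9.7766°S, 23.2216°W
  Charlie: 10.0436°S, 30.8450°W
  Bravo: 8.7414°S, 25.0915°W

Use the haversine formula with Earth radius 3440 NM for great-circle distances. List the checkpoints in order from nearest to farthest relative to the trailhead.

Distance from the trailhead at 13.4588°S, 27.3846°W to each:
Delta 14.8284°S, 26.1046°W: 111.0 NM
Charlie 10.0436°S, 30.8450°W: 288.8 NM
Bravo 8.7414°S, 25.0915°W: 313.8 NM
Alpha 9.7766°S, 23.2216°W: 329.8 NM

Delta, Charlie, Bravo, Alpha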